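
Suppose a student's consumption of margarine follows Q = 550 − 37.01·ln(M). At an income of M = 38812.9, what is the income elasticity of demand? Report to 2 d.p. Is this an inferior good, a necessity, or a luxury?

-0.23 (inferior good)

At M = 38812.9: Q = 158.934.
dQ/dM = -37.01/M = -0.000953549 at this income.
η = (dQ/dM)·(M/Q) = -0.000953549 × (38812.9/158.934) = -0.23.
Since η < 0, the good is an inferior good.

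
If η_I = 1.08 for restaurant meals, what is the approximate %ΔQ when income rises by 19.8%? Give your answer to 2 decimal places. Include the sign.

%ΔQ ≈ η × %ΔI = 1.08 × 19.8% = 21.38%.

21.38%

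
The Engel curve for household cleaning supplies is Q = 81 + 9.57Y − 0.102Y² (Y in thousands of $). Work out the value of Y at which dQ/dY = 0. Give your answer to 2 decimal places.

46.91

dQ/dY = 9.57 − 0.204Y.
The good is inferior where dQ/dY < 0. Setting dQ/dY = 0 gives Y = 9.57 / 0.204 = 46.91.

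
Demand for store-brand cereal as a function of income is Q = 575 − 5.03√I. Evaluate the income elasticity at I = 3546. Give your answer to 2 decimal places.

-0.54

At I = 3546: Q = 275.472.
dQ/dI = -5.03/(2√I) = -0.0422346 at this income.
η = (dQ/dI)·(I/Q) = -0.0422346 × (3546/275.472) = -0.54.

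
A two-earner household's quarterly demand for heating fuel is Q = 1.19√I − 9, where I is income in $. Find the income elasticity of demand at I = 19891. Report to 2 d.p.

At I = 19891: Q = 158.832.
dQ/dI = 1.19/(2√I) = 0.0042188 at this income.
η = (dQ/dI)·(I/Q) = 0.0042188 × (19891/158.832) = 0.53.

0.53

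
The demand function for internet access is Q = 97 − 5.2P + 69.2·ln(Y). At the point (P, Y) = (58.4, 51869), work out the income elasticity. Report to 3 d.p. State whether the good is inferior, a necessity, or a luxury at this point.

0.127 (necessity)

At P = 58.4, Y = 51869: Q = 544.588.
Holding P constant, ∂Q/∂Y = 69.2/Y = 0.00133413.
η_Y = (∂Q/∂Y)·(Y/Q) = 0.00133413 × (51869/544.588) = 0.127.
Since 0 < η < 1, this is a necessity.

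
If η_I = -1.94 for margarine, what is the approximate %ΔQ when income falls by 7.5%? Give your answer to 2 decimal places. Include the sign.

14.55%

%ΔQ ≈ η × %ΔI = -1.94 × (-7.5%) = 14.55%.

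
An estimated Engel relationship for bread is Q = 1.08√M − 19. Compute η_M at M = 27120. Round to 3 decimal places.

At M = 27120: Q = 158.856.
dQ/dM = 1.08/(2√M) = 0.00327906 at this income.
η = (dQ/dM)·(M/Q) = 0.00327906 × (27120/158.856) = 0.560.

0.560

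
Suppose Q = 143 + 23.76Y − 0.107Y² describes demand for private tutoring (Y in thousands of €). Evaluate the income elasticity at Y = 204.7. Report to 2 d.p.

-7.84

At Y = 204.7: Q = 523.1484.
dQ/dY = 23.76 − 0.214Y = -20.04580.
η = (dQ/dY)·(Y/Q) = -20.04580 × (204.7/523.1484) = -7.84.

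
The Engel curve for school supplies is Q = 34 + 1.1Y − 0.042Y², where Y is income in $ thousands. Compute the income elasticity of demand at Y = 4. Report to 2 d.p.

At Y = 4: Q = 37.7280.
dQ/dY = 1.1 − 0.084Y = 0.76400.
η = (dQ/dY)·(Y/Q) = 0.76400 × (4/37.7280) = 0.08.

0.08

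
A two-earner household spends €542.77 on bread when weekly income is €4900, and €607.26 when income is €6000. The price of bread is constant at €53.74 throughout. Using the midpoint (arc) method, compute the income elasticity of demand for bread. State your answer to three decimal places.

With a constant price, Q₁ = 542.77/53.74 = 10.100 and Q₂ = 607.26/53.74 = 11.300 (equivalently, work directly with expenditure since P cancels).
Midpoint %ΔQ = (607.26 − 542.77)/575.02 = 0.11215; midpoint %ΔI = (6000 − 4900)/5450 = 0.20183.
η = 0.11215 / 0.20183 = 0.556.

0.556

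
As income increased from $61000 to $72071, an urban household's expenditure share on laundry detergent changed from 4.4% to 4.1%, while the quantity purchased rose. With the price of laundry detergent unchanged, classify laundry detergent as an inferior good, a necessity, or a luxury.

necessity

Quantity rises but the budget share falls as income rises, so 0 < η < 1.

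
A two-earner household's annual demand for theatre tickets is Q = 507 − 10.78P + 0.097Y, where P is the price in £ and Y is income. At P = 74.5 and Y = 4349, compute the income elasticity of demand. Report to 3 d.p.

3.355

At P = 74.5, Y = 4349: Q = 125.743.
Holding P constant, ∂Q/∂Y = 0.097.
η_Y = (∂Q/∂Y)·(Y/Q) = 0.097 × (4349/125.743) = 3.355.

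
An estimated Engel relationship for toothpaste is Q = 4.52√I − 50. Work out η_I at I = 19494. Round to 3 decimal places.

0.543

At I = 19494: Q = 581.087.
dQ/dI = 4.52/(2√I) = 0.0161867 at this income.
η = (dQ/dI)·(I/Q) = 0.0161867 × (19494/581.087) = 0.543.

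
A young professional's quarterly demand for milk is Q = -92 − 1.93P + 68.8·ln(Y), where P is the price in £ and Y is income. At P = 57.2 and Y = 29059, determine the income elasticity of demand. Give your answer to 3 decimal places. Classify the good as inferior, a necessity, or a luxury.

At P = 57.2, Y = 29059: Q = 504.667.
Holding P constant, ∂Q/∂Y = 68.8/Y = 0.0023676.
η_Y = (∂Q/∂Y)·(Y/Q) = 0.0023676 × (29059/504.667) = 0.136.
Since 0 < η < 1, this is a necessity.

0.136 (necessity)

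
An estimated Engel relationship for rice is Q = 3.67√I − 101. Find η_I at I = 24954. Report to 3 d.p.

At I = 24954: Q = 478.744.
dQ/dI = 3.67/(2√I) = 0.0116163 at this income.
η = (dQ/dI)·(I/Q) = 0.0116163 × (24954/478.744) = 0.605.

0.605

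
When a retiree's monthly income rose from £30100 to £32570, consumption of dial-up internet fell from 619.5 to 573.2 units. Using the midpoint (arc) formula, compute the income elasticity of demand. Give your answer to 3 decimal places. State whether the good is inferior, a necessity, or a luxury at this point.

ΔQ = 573.2 − 619.5 = -46.3; midpoint Q̄ = (619.5 + 573.2)/2 = 596.35.
ΔI = 32570 − 30100 = 2470; midpoint Ī = (30100 + 32570)/2 = 31335.
η = (ΔQ/Q̄) ÷ (ΔI/Ī) = (-46.3/596.35) ÷ (2470/31335) = -0.985.
η < 0 ⇒ inferior good.

-0.985 (inferior good)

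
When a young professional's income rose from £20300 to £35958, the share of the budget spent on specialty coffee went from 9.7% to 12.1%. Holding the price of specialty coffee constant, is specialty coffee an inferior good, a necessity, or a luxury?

luxury

The budget share rises as income rises, so η > 1.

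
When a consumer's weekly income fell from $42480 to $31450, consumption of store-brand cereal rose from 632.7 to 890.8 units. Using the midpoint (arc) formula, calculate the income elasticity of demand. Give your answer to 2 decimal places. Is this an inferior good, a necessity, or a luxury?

-1.14 (inferior good)

ΔQ = 890.8 − 632.7 = 258.1; midpoint Q̄ = (632.7 + 890.8)/2 = 761.75.
ΔI = 31450 − 42480 = -11030; midpoint Ī = (42480 + 31450)/2 = 36965.
η = (ΔQ/Q̄) ÷ (ΔI/Ī) = (258.1/761.75) ÷ (-11030/36965) = -1.14.
η < 0 ⇒ inferior good.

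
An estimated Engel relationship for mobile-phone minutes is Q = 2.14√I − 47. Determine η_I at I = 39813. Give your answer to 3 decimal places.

At I = 39813: Q = 379.998.
dQ/dI = 2.14/(2√I) = 0.00536255 at this income.
η = (dQ/dI)·(I/Q) = 0.00536255 × (39813/379.998) = 0.562.

0.562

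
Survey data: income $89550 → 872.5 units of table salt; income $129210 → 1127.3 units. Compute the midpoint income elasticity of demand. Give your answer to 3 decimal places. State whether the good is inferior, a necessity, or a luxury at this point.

ΔQ = 1127.3 − 872.5 = 254.8; midpoint Q̄ = (872.5 + 1127.3)/2 = 999.9.
ΔI = 129210 − 89550 = 39660; midpoint Ī = (89550 + 129210)/2 = 109380.
η = (ΔQ/Q̄) ÷ (ΔI/Ī) = (254.8/999.9) ÷ (39660/109380) = 0.703.
0 < η < 1 ⇒ necessity.

0.703 (necessity)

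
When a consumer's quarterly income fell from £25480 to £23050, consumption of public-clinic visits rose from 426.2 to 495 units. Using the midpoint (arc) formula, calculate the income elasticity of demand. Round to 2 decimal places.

ΔQ = 495 − 426.2 = 68.8; midpoint Q̄ = (426.2 + 495)/2 = 460.6.
ΔI = 23050 − 25480 = -2430; midpoint Ī = (25480 + 23050)/2 = 24265.
η = (ΔQ/Q̄) ÷ (ΔI/Ī) = (68.8/460.6) ÷ (-2430/24265) = -1.49.

-1.49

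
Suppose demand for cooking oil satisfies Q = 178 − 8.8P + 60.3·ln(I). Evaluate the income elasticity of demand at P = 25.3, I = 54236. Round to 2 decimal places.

At P = 25.3, I = 54236: Q = 612.696.
Holding P constant, ∂Q/∂I = 60.3/I = 0.00111181.
η_I = (∂Q/∂I)·(I/Q) = 0.00111181 × (54236/612.696) = 0.10.

0.10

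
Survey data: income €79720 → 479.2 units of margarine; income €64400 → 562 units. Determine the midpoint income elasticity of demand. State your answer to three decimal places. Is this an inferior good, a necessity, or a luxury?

-0.748 (inferior good)

ΔQ = 562 − 479.2 = 82.8; midpoint Q̄ = (479.2 + 562)/2 = 520.6.
ΔI = 64400 − 79720 = -15320; midpoint Ī = (79720 + 64400)/2 = 72060.
η = (ΔQ/Q̄) ÷ (ΔI/Ī) = (82.8/520.6) ÷ (-15320/72060) = -0.748.
η < 0 ⇒ inferior good.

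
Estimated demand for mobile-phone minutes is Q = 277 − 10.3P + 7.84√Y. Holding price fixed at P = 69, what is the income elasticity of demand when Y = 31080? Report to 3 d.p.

At P = 69, Y = 31080: Q = 948.454.
Holding P constant, ∂Q/∂Y = 7.84/(2√Y) = 0.0222354.
η_Y = (∂Q/∂Y)·(Y/Q) = 0.0222354 × (31080/948.454) = 0.729.

0.729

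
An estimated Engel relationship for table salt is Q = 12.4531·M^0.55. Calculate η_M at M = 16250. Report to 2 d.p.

0.55

For Q = A·M^β the income elasticity is constant and equal to β.
Here β = 0.55, so η = 0.55.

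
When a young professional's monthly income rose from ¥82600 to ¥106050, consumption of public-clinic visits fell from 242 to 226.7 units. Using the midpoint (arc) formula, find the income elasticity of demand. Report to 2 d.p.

ΔQ = 226.7 − 242 = -15.3; midpoint Q̄ = (242 + 226.7)/2 = 234.35.
ΔI = 106050 − 82600 = 23450; midpoint Ī = (82600 + 106050)/2 = 94325.
η = (ΔQ/Q̄) ÷ (ΔI/Ī) = (-15.3/234.35) ÷ (23450/94325) = -0.26.

-0.26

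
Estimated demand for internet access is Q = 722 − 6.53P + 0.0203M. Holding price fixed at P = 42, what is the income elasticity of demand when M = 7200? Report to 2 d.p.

At P = 42, M = 7200: Q = 593.900.
Holding P constant, ∂Q/∂M = 0.0203.
η_M = (∂Q/∂M)·(M/Q) = 0.0203 × (7200/593.900) = 0.25.

0.25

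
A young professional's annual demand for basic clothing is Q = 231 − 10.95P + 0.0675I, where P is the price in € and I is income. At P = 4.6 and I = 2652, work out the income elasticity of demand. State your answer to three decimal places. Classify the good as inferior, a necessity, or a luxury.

0.498 (necessity)

At P = 4.6, I = 2652: Q = 359.640.
Holding P constant, ∂Q/∂I = 0.0675.
η_I = (∂Q/∂I)·(I/Q) = 0.0675 × (2652/359.640) = 0.498.
Since 0 < η < 1, this is a necessity.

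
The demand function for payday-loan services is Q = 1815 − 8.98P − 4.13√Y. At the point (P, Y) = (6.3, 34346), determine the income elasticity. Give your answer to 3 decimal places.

-0.385

At P = 6.3, Y = 34346: Q = 993.027.
Holding P constant, ∂Q/∂Y = -4.13/(2√Y) = -0.0111425.
η_Y = (∂Q/∂Y)·(Y/Q) = -0.0111425 × (34346/993.027) = -0.385.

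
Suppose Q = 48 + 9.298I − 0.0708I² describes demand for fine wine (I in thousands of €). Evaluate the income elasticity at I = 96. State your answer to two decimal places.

At I = 96: Q = 288.1152.
dQ/dI = 9.298 − 0.1416I = -4.29560.
η = (dQ/dI)·(I/Q) = -4.29560 × (96/288.1152) = -1.43.

-1.43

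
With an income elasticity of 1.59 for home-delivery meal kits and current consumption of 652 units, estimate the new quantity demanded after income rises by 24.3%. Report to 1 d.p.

903.9

%ΔQ ≈ η × %ΔI = 1.59 × 24.3% = 38.637%.
New Q ≈ 652 × (1 + 0.38637) = 903.9.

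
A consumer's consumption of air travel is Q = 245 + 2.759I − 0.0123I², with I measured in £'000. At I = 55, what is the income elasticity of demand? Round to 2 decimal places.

0.22

At I = 55: Q = 359.5375.
dQ/dI = 2.759 − 0.0246I = 1.40600.
η = (dQ/dI)·(I/Q) = 1.40600 × (55/359.5375) = 0.22.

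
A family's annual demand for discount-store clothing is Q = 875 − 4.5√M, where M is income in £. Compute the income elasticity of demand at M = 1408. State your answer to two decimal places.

At M = 1408: Q = 706.145.
dQ/dM = -4.5/(2√M) = -0.0599627 at this income.
η = (dQ/dM)·(M/Q) = -0.0599627 × (1408/706.145) = -0.12.

-0.12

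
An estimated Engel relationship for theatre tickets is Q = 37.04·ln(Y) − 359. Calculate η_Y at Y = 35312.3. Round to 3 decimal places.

1.282

At Y = 35312.3: Q = 28.882.
dQ/dY = 37.04/Y = 0.00104893 at this income.
η = (dQ/dY)·(Y/Q) = 0.00104893 × (35312.3/28.882) = 1.282.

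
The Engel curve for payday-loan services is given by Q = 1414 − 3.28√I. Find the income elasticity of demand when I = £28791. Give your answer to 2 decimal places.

At I = 28791: Q = 857.453.
dQ/dI = -3.28/(2√I) = -0.0096653 at this income.
η = (dQ/dI)·(I/Q) = -0.0096653 × (28791/857.453) = -0.32.

-0.32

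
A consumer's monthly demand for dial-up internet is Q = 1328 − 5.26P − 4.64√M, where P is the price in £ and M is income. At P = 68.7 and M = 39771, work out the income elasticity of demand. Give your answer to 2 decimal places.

At P = 68.7, M = 39771: Q = 41.298.
Holding P constant, ∂Q/∂M = -4.64/(2√M) = -0.0116333.
η_M = (∂Q/∂M)·(M/Q) = -0.0116333 × (39771/41.298) = -11.20.

-11.20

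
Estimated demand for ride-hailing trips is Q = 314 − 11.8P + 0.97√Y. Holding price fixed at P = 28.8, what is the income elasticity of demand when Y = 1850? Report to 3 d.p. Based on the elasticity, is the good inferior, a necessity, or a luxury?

1.314 (luxury)

At P = 28.8, Y = 1850: Q = 15.881.
Holding P constant, ∂Q/∂Y = 0.97/(2√Y) = 0.011276.
η_Y = (∂Q/∂Y)·(Y/Q) = 0.011276 × (1850/15.881) = 1.314.
Since η > 1, this is a luxury.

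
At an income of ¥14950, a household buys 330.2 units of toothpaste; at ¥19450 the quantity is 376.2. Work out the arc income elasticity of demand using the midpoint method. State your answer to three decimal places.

ΔQ = 376.2 − 330.2 = 46; midpoint Q̄ = (330.2 + 376.2)/2 = 353.2.
ΔI = 19450 − 14950 = 4500; midpoint Ī = (14950 + 19450)/2 = 17200.
η = (ΔQ/Q̄) ÷ (ΔI/Ī) = (46/353.2) ÷ (4500/17200) = 0.498.

0.498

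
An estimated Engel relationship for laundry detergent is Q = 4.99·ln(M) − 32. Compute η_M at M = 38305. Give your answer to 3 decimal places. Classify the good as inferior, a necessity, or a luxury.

At M = 38305: Q = 20.661.
dQ/dM = 4.99/M = 0.00013027 at this income.
η = (dQ/dM)·(M/Q) = 0.00013027 × (38305/20.661) = 0.242.
Since 0 < η < 1, the good is a necessity.

0.242 (necessity)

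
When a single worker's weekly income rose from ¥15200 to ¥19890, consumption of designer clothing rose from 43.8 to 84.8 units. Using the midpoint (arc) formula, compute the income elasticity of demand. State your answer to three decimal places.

2.385

ΔQ = 84.8 − 43.8 = 41; midpoint Q̄ = (43.8 + 84.8)/2 = 64.3.
ΔI = 19890 − 15200 = 4690; midpoint Ī = (15200 + 19890)/2 = 17545.
η = (ΔQ/Q̄) ÷ (ΔI/Ī) = (41/64.3) ÷ (4690/17545) = 2.385.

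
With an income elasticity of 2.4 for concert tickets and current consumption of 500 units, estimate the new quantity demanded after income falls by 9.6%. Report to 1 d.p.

%ΔQ ≈ η × %ΔI = 2.4 × (-9.6%) = -23.04%.
New Q ≈ 500 × (1 − 0.2304) = 384.8.

384.8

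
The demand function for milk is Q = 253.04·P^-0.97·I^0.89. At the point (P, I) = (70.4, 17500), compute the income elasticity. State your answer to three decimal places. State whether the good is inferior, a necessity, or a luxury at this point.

0.890 (necessity)

For a multiplicative demand Q = A·P^α·I^β, the income elasticity is β everywhere.
Here β = 0.89, so η = 0.890.
Since 0 < η < 1, this is a necessity.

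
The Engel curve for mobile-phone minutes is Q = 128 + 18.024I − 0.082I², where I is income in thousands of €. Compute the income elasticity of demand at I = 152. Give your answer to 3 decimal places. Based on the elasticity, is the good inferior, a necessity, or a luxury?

At I = 152: Q = 973.1200.
dQ/dI = 18.024 − 0.164I = -6.90400.
η = (dQ/dI)·(I/Q) = -6.90400 × (152/973.1200) = -1.078.
η < 0 ⇒ inferior good.

-1.078 (inferior good)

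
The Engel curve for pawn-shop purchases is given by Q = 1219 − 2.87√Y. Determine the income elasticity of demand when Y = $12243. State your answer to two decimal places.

At Y = 12243: Q = 901.440.
dQ/dY = -2.87/(2√Y) = -0.012969 at this income.
η = (dQ/dY)·(Y/Q) = -0.012969 × (12243/901.440) = -0.18.

-0.18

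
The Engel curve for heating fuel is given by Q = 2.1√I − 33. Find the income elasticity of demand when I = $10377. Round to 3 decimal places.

0.591

At I = 10377: Q = 180.922.
dQ/dI = 2.1/(2√I) = 0.0103075 at this income.
η = (dQ/dI)·(I/Q) = 0.0103075 × (10377/180.922) = 0.591.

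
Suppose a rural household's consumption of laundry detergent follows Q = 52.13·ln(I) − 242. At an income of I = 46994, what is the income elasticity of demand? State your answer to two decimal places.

0.16

At I = 46994: Q = 318.803.
dQ/dI = 52.13/I = 0.00110929 at this income.
η = (dQ/dI)·(I/Q) = 0.00110929 × (46994/318.803) = 0.16.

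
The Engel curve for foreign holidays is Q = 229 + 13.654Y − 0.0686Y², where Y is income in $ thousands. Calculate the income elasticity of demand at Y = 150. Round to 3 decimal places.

At Y = 150: Q = 733.6000.
dQ/dY = 13.654 − 0.1372Y = -6.92600.
η = (dQ/dY)·(Y/Q) = -6.92600 × (150/733.6000) = -1.416.

-1.416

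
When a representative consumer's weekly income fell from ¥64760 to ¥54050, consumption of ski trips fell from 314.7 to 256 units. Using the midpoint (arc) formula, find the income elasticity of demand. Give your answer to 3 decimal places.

1.141

ΔQ = 256 − 314.7 = -58.7; midpoint Q̄ = (314.7 + 256)/2 = 285.35.
ΔI = 54050 − 64760 = -10710; midpoint Ī = (64760 + 54050)/2 = 59405.
η = (ΔQ/Q̄) ÷ (ΔI/Ī) = (-58.7/285.35) ÷ (-10710/59405) = 1.141.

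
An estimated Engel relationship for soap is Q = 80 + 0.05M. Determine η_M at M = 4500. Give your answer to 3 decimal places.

0.738

At M = 4500: Q = 305.000.
dQ/dM = 0.05.
η = (dQ/dM)·(M/Q) = 0.05 × (4500/305.000) = 0.738.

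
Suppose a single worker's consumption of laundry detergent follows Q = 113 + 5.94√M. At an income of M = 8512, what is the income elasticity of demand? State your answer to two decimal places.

At M = 8512: Q = 661.027.
dQ/dM = 5.94/(2√M) = 0.0321915 at this income.
η = (dQ/dM)·(M/Q) = 0.0321915 × (8512/661.027) = 0.41.

0.41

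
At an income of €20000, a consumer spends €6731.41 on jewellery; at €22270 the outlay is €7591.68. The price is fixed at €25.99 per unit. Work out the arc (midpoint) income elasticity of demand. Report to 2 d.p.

With a constant price, Q₁ = 6731.41/25.99 = 259.000 and Q₂ = 7591.68/25.99 = 292.100 (equivalently, work directly with expenditure since P cancels).
Midpoint %ΔQ = (7591.68 − 6731.41)/7161.55 = 0.12012; midpoint %ΔI = (22270 − 20000)/21135 = 0.10740.
η = 0.12012 / 0.10740 = 1.12.

1.12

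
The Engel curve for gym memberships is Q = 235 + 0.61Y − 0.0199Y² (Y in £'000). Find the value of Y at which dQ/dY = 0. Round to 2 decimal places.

dQ/dY = 0.61 − 0.0398Y.
The good is inferior where dQ/dY < 0. Setting dQ/dY = 0 gives Y = 0.61 / 0.0398 = 15.33.

15.33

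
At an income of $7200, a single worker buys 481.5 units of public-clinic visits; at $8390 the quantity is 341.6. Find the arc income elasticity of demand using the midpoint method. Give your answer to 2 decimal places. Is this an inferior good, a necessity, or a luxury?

ΔQ = 341.6 − 481.5 = -139.9; midpoint Q̄ = (481.5 + 341.6)/2 = 411.55.
ΔI = 8390 − 7200 = 1190; midpoint Ī = (7200 + 8390)/2 = 7795.
η = (ΔQ/Q̄) ÷ (ΔI/Ī) = (-139.9/411.55) ÷ (1190/7795) = -2.23.
η < 0 ⇒ inferior good.

-2.23 (inferior good)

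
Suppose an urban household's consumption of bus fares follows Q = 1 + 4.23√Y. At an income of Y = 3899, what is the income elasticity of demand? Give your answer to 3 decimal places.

At Y = 3899: Q = 265.130.
dQ/dY = 4.23/(2√Y) = 0.0338714 at this income.
η = (dQ/dY)·(Y/Q) = 0.0338714 × (3899/265.130) = 0.498.

0.498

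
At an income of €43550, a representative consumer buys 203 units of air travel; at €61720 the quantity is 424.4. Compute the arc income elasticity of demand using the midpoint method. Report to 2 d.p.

ΔQ = 424.4 − 203 = 221.4; midpoint Q̄ = (203 + 424.4)/2 = 313.7.
ΔI = 61720 − 43550 = 18170; midpoint Ī = (43550 + 61720)/2 = 52635.
η = (ΔQ/Q̄) ÷ (ΔI/Ī) = (221.4/313.7) ÷ (18170/52635) = 2.04.

2.04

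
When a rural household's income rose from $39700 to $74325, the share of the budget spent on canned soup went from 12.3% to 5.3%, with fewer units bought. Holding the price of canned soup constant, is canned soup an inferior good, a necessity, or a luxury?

inferior good

Quantity demanded falls as income rises, so η < 0.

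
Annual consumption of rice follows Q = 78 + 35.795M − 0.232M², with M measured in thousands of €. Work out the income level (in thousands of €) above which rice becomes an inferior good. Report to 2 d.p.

77.14

dQ/dM = 35.795 − 0.464M.
The good is inferior where dQ/dM < 0. Setting dQ/dM = 0 gives M = 35.795 / 0.464 = 77.14.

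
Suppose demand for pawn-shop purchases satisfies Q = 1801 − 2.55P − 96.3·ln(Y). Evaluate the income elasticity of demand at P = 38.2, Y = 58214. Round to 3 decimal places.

At P = 38.2, Y = 58214: Q = 646.998.
Holding P constant, ∂Q/∂Y = -96.3/Y = -0.00165424.
η_Y = (∂Q/∂Y)·(Y/Q) = -0.00165424 × (58214/646.998) = -0.149.

-0.149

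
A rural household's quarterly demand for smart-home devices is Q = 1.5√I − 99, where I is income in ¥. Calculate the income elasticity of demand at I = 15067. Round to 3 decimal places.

At I = 15067: Q = 85.122.
dQ/dI = 1.5/(2√I) = 0.00611009 at this income.
η = (dQ/dI)·(I/Q) = 0.00611009 × (15067/85.122) = 1.082.

1.082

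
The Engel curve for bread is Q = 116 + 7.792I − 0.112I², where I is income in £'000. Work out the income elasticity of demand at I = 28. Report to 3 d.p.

At I = 28: Q = 246.3680.
dQ/dI = 7.792 − 0.224I = 1.52000.
η = (dQ/dI)·(I/Q) = 1.52000 × (28/246.3680) = 0.173.

0.173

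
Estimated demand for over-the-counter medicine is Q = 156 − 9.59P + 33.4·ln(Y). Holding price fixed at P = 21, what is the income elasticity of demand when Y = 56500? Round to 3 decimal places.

At P = 21, Y = 56500: Q = 320.073.
Holding P constant, ∂Q/∂Y = 33.4/Y = 0.00059115.
η_Y = (∂Q/∂Y)·(Y/Q) = 0.00059115 × (56500/320.073) = 0.104.

0.104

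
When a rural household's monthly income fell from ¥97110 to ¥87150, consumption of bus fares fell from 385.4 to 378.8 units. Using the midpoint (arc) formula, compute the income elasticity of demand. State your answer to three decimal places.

0.160

ΔQ = 378.8 − 385.4 = -6.6; midpoint Q̄ = (385.4 + 378.8)/2 = 382.1.
ΔI = 87150 − 97110 = -9960; midpoint Ī = (97110 + 87150)/2 = 92130.
η = (ΔQ/Q̄) ÷ (ΔI/Ī) = (-6.6/382.1) ÷ (-9960/92130) = 0.160.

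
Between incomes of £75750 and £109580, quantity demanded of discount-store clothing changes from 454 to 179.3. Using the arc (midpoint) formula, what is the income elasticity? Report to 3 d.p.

-2.376

ΔQ = 179.3 − 454 = -274.7; midpoint Q̄ = (454 + 179.3)/2 = 316.65.
ΔI = 109580 − 75750 = 33830; midpoint Ī = (75750 + 109580)/2 = 92665.
η = (ΔQ/Q̄) ÷ (ΔI/Ī) = (-274.7/316.65) ÷ (33830/92665) = -2.376.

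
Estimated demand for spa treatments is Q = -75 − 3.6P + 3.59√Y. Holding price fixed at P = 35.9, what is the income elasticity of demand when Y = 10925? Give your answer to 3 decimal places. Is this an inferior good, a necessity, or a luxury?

At P = 35.9, Y = 10925: Q = 170.997.
Holding P constant, ∂Q/∂Y = 3.59/(2√Y) = 0.0171733.
η_Y = (∂Q/∂Y)·(Y/Q) = 0.0171733 × (10925/170.997) = 1.097.
Since η > 1, this is a luxury.

1.097 (luxury)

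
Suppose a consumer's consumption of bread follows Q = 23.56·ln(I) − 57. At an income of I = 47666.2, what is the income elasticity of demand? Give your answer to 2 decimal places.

At I = 47666.2: Q = 196.788.
dQ/dI = 23.56/I = 0.000494271 at this income.
η = (dQ/dI)·(I/Q) = 0.000494271 × (47666.2/196.788) = 0.12.

0.12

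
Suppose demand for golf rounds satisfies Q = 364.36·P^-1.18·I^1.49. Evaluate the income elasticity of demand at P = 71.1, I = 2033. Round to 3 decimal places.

For a multiplicative demand Q = A·P^α·I^β, the income elasticity is β everywhere.
Here β = 1.49, so η = 1.490.

1.490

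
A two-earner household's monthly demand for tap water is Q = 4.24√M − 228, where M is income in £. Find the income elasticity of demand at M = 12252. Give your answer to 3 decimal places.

0.972

At M = 12252: Q = 241.320.
dQ/dM = 4.24/(2√M) = 0.0191528 at this income.
η = (dQ/dM)·(M/Q) = 0.0191528 × (12252/241.320) = 0.972.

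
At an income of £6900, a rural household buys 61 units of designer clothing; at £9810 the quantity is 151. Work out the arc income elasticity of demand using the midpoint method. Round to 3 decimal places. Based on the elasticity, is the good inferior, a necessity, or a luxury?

ΔQ = 151 − 61 = 90; midpoint Q̄ = (61 + 151)/2 = 106.
ΔI = 9810 − 6900 = 2910; midpoint Ī = (6900 + 9810)/2 = 8355.
η = (ΔQ/Q̄) ÷ (ΔI/Ī) = (90/106) ÷ (2910/8355) = 2.438.
η > 1 ⇒ luxury.

2.438 (luxury)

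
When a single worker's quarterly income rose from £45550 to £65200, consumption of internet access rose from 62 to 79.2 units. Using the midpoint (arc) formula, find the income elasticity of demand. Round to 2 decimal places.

ΔQ = 79.2 − 62 = 17.2; midpoint Q̄ = (62 + 79.2)/2 = 70.6.
ΔI = 65200 − 45550 = 19650; midpoint Ī = (45550 + 65200)/2 = 55375.
η = (ΔQ/Q̄) ÷ (ΔI/Ī) = (17.2/70.6) ÷ (19650/55375) = 0.69.

0.69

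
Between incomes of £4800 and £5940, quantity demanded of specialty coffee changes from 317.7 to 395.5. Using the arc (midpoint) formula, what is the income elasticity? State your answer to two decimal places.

1.03

ΔQ = 395.5 − 317.7 = 77.8; midpoint Q̄ = (317.7 + 395.5)/2 = 356.6.
ΔI = 5940 − 4800 = 1140; midpoint Ī = (4800 + 5940)/2 = 5370.
η = (ΔQ/Q̄) ÷ (ΔI/Ī) = (77.8/356.6) ÷ (1140/5370) = 1.03.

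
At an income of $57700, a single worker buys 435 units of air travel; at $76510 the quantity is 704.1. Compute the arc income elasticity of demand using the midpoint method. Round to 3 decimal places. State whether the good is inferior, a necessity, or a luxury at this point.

1.686 (luxury)

ΔQ = 704.1 − 435 = 269.1; midpoint Q̄ = (435 + 704.1)/2 = 569.55.
ΔI = 76510 − 57700 = 18810; midpoint Ī = (57700 + 76510)/2 = 67105.
η = (ΔQ/Q̄) ÷ (ΔI/Ī) = (269.1/569.55) ÷ (18810/67105) = 1.686.
η > 1 ⇒ luxury.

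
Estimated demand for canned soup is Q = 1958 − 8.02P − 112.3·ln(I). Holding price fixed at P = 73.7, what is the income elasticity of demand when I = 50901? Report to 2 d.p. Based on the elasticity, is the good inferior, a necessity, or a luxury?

-0.75 (inferior good)

At P = 73.7, I = 50901: Q = 149.859.
Holding P constant, ∂Q/∂I = -112.3/I = -0.00220624.
η_I = (∂Q/∂I)·(I/Q) = -0.00220624 × (50901/149.859) = -0.75.
Since η < 0, this is an inferior good.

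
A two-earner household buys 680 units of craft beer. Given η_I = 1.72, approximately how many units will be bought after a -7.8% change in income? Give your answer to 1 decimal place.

588.8

%ΔQ ≈ η × %ΔI = 1.72 × (-7.8%) = -13.416%.
New Q ≈ 680 × (1 − 0.13416) = 588.8.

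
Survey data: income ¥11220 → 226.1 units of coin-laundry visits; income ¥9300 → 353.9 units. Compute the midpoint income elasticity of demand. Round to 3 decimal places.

ΔQ = 353.9 − 226.1 = 127.8; midpoint Q̄ = (226.1 + 353.9)/2 = 290.
ΔI = 9300 − 11220 = -1920; midpoint Ī = (11220 + 9300)/2 = 10260.
η = (ΔQ/Q̄) ÷ (ΔI/Ī) = (127.8/290) ÷ (-1920/10260) = -2.355.

-2.355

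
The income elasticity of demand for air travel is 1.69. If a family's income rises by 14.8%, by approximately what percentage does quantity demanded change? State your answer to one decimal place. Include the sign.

25.0%

%ΔQ ≈ η × %ΔI = 1.69 × 14.8% = 25.0%.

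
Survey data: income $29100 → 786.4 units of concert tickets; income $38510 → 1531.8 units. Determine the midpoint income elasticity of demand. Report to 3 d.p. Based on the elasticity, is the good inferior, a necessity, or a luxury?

ΔQ = 1531.8 − 786.4 = 745.4; midpoint Q̄ = (786.4 + 1531.8)/2 = 1159.1.
ΔI = 38510 − 29100 = 9410; midpoint Ī = (29100 + 38510)/2 = 33805.
η = (ΔQ/Q̄) ÷ (ΔI/Ī) = (745.4/1159.1) ÷ (9410/33805) = 2.310.
η > 1 ⇒ luxury.

2.310 (luxury)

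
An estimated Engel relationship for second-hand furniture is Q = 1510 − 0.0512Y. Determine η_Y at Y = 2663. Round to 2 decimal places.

-0.10

At Y = 2663: Q = 1373.654.
dQ/dY = −0.0512.
η = (dQ/dY)·(Y/Q) = -0.0512 × (2663/1373.654) = -0.10.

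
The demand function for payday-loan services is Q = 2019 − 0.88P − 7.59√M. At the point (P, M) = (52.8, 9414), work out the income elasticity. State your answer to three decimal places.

At P = 52.8, M = 9414: Q = 1236.110.
Holding P constant, ∂Q/∂M = -7.59/(2√M) = -0.0391133.
η_M = (∂Q/∂M)·(M/Q) = -0.0391133 × (9414/1236.110) = -0.298.

-0.298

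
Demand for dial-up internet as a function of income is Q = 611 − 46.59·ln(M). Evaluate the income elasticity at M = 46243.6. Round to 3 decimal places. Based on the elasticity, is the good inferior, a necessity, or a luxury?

At M = 46243.6: Q = 110.545.
dQ/dM = -46.59/M = -0.00100749 at this income.
η = (dQ/dM)·(M/Q) = -0.00100749 × (46243.6/110.545) = -0.421.
Since η < 0, the good is an inferior good.

-0.421 (inferior good)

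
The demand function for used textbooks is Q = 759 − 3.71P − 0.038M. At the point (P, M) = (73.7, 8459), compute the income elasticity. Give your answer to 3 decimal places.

At P = 73.7, M = 8459: Q = 164.131.
Holding P constant, ∂Q/∂M = −0.038.
η_M = (∂Q/∂M)·(M/Q) = -0.038 × (8459/164.131) = -1.958.

-1.958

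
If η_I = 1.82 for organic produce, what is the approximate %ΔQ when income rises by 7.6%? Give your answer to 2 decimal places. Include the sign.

%ΔQ ≈ η × %ΔI = 1.82 × 7.6% = 13.83%.

13.83%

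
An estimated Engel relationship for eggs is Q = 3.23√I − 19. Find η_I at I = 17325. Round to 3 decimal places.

0.523

At I = 17325: Q = 406.147.
dQ/dI = 3.23/(2√I) = 0.0122698 at this income.
η = (dQ/dI)·(I/Q) = 0.0122698 × (17325/406.147) = 0.523.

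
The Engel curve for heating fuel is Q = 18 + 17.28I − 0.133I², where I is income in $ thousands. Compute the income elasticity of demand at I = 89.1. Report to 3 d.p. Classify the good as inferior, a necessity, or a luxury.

-1.140 (inferior good)

At I = 89.1: Q = 501.7863.
dQ/dI = 17.28 − 0.266I = -6.42060.
η = (dQ/dI)·(I/Q) = -6.42060 × (89.1/501.7863) = -1.140.
η < 0 ⇒ inferior good.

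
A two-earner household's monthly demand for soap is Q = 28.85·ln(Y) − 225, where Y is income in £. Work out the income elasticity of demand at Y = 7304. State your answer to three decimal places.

0.911

At Y = 7304: Q = 31.655.
dQ/dY = 28.85/Y = 0.00394989 at this income.
η = (dQ/dY)·(Y/Q) = 0.00394989 × (7304/31.655) = 0.911.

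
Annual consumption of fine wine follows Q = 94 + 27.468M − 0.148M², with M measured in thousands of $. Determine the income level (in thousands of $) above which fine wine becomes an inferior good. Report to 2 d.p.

dQ/dM = 27.468 − 0.296M.
The good is inferior where dQ/dM < 0. Setting dQ/dM = 0 gives M = 27.468 / 0.296 = 92.80.

92.80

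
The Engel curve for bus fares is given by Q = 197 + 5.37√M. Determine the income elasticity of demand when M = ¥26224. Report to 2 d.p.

0.41

At M = 26224: Q = 1066.608.
dQ/dM = 5.37/(2√M) = 0.0165804 at this income.
η = (dQ/dM)·(M/Q) = 0.0165804 × (26224/1066.608) = 0.41.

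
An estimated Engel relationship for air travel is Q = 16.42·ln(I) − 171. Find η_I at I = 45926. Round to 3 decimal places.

3.119

At I = 45926: Q = 5.265.
dQ/dI = 16.42/I = 0.000357532 at this income.
η = (dQ/dI)·(I/Q) = 0.000357532 × (45926/5.265) = 3.119.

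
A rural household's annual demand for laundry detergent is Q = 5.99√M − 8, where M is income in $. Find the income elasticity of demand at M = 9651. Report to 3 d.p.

0.507

At M = 9651: Q = 580.455.
dQ/dM = 5.99/(2√M) = 0.0304867 at this income.
η = (dQ/dM)·(M/Q) = 0.0304867 × (9651/580.455) = 0.507.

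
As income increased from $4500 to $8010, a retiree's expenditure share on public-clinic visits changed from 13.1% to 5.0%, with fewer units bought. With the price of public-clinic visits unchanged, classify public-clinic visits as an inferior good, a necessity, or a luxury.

Quantity demanded falls as income rises, so η < 0.

inferior good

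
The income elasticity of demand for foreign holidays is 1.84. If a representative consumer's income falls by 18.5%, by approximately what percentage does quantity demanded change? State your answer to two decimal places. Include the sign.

%ΔQ ≈ η × %ΔI = 1.84 × (-18.5%) = -34.04%.

-34.04%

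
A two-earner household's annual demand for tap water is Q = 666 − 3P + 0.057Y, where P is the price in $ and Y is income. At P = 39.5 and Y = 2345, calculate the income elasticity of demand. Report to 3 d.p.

At P = 39.5, Y = 2345: Q = 681.165.
Holding P constant, ∂Q/∂Y = 0.057.
η_Y = (∂Q/∂Y)·(Y/Q) = 0.057 × (2345/681.165) = 0.196.

0.196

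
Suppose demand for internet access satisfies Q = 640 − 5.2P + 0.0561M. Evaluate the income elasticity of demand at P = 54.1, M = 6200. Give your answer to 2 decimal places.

0.49

At P = 54.1, M = 6200: Q = 706.500.
Holding P constant, ∂Q/∂M = 0.0561.
η_M = (∂Q/∂M)·(M/Q) = 0.0561 × (6200/706.500) = 0.49.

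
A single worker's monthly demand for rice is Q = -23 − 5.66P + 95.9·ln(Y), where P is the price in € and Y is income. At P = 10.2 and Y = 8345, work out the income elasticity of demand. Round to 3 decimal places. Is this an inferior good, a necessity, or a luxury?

0.122 (necessity)

At P = 10.2, Y = 8345: Q = 785.189.
Holding P constant, ∂Q/∂Y = 95.9/Y = 0.0114919.
η_Y = (∂Q/∂Y)·(Y/Q) = 0.0114919 × (8345/785.189) = 0.122.
Since 0 < η < 1, this is a necessity.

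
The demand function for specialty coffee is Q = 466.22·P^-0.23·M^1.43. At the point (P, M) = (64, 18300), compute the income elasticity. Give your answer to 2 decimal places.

1.43

For a multiplicative demand Q = A·P^α·M^β, the income elasticity is β everywhere.
Here β = 1.43, so η = 1.43.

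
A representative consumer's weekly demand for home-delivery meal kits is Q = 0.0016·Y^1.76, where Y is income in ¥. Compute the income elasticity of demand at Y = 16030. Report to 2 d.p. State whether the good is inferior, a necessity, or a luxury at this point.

For Q = A·Y^β the income elasticity is constant and equal to β.
Here β = 1.76, so η = 1.76.
Since η > 1, the good is a luxury.

1.76 (luxury)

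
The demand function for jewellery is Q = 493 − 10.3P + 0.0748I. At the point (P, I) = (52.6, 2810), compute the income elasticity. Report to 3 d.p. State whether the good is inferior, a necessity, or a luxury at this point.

At P = 52.6, I = 2810: Q = 161.408.
Holding P constant, ∂Q/∂I = 0.0748.
η_I = (∂Q/∂I)·(I/Q) = 0.0748 × (2810/161.408) = 1.302.
Since η > 1, this is a luxury.

1.302 (luxury)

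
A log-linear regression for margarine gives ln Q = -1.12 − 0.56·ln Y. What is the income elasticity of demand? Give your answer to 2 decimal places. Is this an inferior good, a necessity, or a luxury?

In a log-linear demand, the coefficient on ln Y is the income elasticity.
So η = -0.56.
η < 0 ⇒ inferior good.

-0.56 (inferior good)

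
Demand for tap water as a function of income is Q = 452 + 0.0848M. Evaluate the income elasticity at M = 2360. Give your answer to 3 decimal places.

At M = 2360: Q = 652.128.
dQ/dM = 0.0848.
η = (dQ/dM)·(M/Q) = 0.0848 × (2360/652.128) = 0.307.

0.307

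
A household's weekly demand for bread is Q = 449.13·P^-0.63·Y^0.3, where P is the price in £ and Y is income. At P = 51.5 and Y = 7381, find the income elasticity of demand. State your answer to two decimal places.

For a multiplicative demand Q = A·P^α·Y^β, the income elasticity is β everywhere.
Here β = 0.3, so η = 0.30.

0.30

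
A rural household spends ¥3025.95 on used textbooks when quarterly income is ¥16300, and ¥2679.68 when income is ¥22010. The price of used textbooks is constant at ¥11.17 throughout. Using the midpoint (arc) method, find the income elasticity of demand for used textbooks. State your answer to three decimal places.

-0.407

With a constant price, Q₁ = 3025.95/11.17 = 270.900 and Q₂ = 2679.68/11.17 = 239.900 (equivalently, work directly with expenditure since P cancels).
Midpoint %ΔQ = (2679.68 − 3025.95)/2852.81 = -0.12138; midpoint %ΔI = (22010 − 16300)/19155 = 0.29809.
η = -0.12138 / 0.29809 = -0.407.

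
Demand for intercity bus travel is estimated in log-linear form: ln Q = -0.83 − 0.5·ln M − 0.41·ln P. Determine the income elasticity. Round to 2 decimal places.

-0.50

In a log-linear demand, the coefficient on ln M is the income elasticity.
So η = -0.50.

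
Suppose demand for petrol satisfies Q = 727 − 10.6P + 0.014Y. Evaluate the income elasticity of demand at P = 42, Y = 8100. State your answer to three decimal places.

0.287

At P = 42, Y = 8100: Q = 395.200.
Holding P constant, ∂Q/∂Y = 0.014.
η_Y = (∂Q/∂Y)·(Y/Q) = 0.014 × (8100/395.200) = 0.287.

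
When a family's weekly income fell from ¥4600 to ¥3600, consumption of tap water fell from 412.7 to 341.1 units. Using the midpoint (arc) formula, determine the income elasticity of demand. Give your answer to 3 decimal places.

0.779

ΔQ = 341.1 − 412.7 = -71.6; midpoint Q̄ = (412.7 + 341.1)/2 = 376.9.
ΔI = 3600 − 4600 = -1000; midpoint Ī = (4600 + 3600)/2 = 4100.
η = (ΔQ/Q̄) ÷ (ΔI/Ī) = (-71.6/376.9) ÷ (-1000/4100) = 0.779.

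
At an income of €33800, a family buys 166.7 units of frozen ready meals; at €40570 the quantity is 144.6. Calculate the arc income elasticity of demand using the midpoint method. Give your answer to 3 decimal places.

-0.780

ΔQ = 144.6 − 166.7 = -22.1; midpoint Q̄ = (166.7 + 144.6)/2 = 155.65.
ΔI = 40570 − 33800 = 6770; midpoint Ī = (33800 + 40570)/2 = 37185.
η = (ΔQ/Q̄) ÷ (ΔI/Ī) = (-22.1/155.65) ÷ (6770/37185) = -0.780.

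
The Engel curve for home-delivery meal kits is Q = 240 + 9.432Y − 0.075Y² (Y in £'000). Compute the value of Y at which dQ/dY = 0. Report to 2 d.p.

dQ/dY = 9.432 − 0.15Y.
The good is inferior where dQ/dY < 0. Setting dQ/dY = 0 gives Y = 9.432 / 0.15 = 62.88.

62.88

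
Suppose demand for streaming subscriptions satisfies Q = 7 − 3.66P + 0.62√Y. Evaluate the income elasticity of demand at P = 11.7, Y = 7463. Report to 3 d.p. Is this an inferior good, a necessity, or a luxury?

At P = 11.7, Y = 7463: Q = 17.739.
Holding P constant, ∂Q/∂Y = 0.62/(2√Y) = 0.00358843.
η_Y = (∂Q/∂Y)·(Y/Q) = 0.00358843 × (7463/17.739) = 1.510.
Since η > 1, this is a luxury.

1.510 (luxury)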